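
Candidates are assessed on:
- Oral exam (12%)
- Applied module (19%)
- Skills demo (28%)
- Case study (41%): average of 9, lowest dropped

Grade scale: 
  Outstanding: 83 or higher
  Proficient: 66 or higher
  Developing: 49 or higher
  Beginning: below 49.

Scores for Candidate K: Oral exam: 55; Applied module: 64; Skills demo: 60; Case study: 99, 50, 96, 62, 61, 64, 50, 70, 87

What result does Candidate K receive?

Developing

Case study: drop 50 → average of remaining 8 = 589/8 = 73.625
Weighted total:
  Oral exam 55 × 0.12 = 6.6
  Applied module 64 × 0.19 = 12.16
  Skills demo 60 × 0.28 = 16.8
  Case study 73.625 × 0.41 = 30.18625
Sum = 65.74625
65.74625 is ≥ 49 and < 66 → Developing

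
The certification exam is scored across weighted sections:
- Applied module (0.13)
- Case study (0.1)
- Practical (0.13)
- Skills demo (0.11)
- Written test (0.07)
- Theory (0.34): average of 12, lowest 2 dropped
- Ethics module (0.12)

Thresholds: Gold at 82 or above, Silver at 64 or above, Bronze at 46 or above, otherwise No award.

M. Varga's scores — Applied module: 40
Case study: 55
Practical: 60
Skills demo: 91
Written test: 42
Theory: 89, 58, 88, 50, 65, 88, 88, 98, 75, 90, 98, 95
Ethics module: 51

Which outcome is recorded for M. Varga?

Theory: drop 50, 58 → average of remaining 10 = 874/10 = 87.4
Weighted total:
  Applied module 40 × 0.13 = 5.2
  Case study 55 × 0.1 = 5.5
  Practical 60 × 0.13 = 7.8
  Skills demo 91 × 0.11 = 10.01
  Written test 42 × 0.07 = 2.94
  Theory 87.4 × 0.34 = 29.716
  Ethics module 51 × 0.12 = 6.12
Sum = 67.286
67.286 is ≥ 64 and < 82 → Silver

Silver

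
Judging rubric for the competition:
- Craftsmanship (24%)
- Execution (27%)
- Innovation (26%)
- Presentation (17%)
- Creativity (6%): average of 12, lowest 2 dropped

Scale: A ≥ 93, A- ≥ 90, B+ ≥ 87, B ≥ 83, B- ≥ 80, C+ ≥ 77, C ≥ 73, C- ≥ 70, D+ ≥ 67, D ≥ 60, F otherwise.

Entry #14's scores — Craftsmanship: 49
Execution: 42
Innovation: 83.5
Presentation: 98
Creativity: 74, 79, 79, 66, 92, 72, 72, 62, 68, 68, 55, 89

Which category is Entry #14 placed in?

Creativity: drop 55, 62 → average of remaining 10 = 759/10 = 75.9
Weighted total:
  Craftsmanship 49 × 0.24 = 11.76
  Execution 42 × 0.27 = 11.34
  Innovation 83.5 × 0.26 = 21.71
  Presentation 98 × 0.17 = 16.66
  Creativity 75.9 × 0.06 = 4.554
Sum = 66.024
66.024 is ≥ 60 and < 67 → D

D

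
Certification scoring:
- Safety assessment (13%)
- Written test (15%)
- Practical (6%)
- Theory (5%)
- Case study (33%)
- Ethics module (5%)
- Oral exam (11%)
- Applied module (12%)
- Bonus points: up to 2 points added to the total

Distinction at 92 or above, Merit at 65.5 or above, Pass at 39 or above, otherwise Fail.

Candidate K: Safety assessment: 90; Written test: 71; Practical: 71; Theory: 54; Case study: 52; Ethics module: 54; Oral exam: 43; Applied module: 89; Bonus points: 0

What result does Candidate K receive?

Pass

Weighted total:
  Safety assessment 90 × 0.13 = 11.7
  Written test 71 × 0.15 = 10.65
  Practical 71 × 0.06 = 4.26
  Theory 54 × 0.05 = 2.7
  Case study 52 × 0.33 = 17.16
  Ethics module 54 × 0.05 = 2.7
  Oral exam 43 × 0.11 = 4.73
  Applied module 89 × 0.12 = 10.68
Sum = 64.58
Bonus points: 64.58 + 0 = 64.58
64.58 is ≥ 39 and < 65.5 → Pass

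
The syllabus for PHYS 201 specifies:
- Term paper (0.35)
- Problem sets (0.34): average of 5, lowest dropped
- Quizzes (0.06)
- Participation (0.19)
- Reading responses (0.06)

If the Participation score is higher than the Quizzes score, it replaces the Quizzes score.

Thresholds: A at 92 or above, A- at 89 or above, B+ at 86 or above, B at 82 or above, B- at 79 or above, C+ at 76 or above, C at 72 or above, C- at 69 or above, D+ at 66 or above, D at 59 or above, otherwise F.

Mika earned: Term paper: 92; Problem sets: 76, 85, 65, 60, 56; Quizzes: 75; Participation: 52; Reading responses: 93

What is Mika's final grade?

C+

Problem sets: drop 56 → average of remaining 4 = 286/4 = 71.5
Participation (52) ≤ Quizzes (75), so Quizzes stays at 75.
Weighted total:
  Term paper 92 × 0.35 = 32.2
  Problem sets 71.5 × 0.34 = 24.31
  Quizzes 75 × 0.06 = 4.5
  Participation 52 × 0.19 = 9.88
  Reading responses 93 × 0.06 = 5.58
Sum = 76.47
76.47 is ≥ 76 and < 79 → C+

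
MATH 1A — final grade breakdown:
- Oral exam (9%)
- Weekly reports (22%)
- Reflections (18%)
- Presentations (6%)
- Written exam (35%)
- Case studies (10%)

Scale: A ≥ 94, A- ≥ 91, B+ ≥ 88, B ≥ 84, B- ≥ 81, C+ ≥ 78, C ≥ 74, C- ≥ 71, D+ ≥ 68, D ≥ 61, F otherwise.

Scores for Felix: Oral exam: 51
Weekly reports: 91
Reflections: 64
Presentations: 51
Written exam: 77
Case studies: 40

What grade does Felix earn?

D+

Weighted total:
  Oral exam 51 × 0.09 = 4.59
  Weekly reports 91 × 0.22 = 20.02
  Reflections 64 × 0.18 = 11.52
  Presentations 51 × 0.06 = 3.06
  Written exam 77 × 0.35 = 26.95
  Case studies 40 × 0.1 = 4
Sum = 70.14
70.14 is ≥ 68 and < 71 → D+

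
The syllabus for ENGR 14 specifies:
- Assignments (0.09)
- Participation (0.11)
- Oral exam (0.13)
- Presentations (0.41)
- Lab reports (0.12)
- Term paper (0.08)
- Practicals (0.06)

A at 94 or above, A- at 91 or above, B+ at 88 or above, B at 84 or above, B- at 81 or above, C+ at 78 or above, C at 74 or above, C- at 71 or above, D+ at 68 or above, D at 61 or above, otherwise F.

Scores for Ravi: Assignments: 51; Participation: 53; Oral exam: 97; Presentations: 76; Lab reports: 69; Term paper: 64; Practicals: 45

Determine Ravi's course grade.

D+

Weighted total:
  Assignments 51 × 0.09 = 4.59
  Participation 53 × 0.11 = 5.83
  Oral exam 97 × 0.13 = 12.61
  Presentations 76 × 0.41 = 31.16
  Lab reports 69 × 0.12 = 8.28
  Term paper 64 × 0.08 = 5.12
  Practicals 45 × 0.06 = 2.7
Sum = 70.29
70.29 is ≥ 68 and < 71 → D+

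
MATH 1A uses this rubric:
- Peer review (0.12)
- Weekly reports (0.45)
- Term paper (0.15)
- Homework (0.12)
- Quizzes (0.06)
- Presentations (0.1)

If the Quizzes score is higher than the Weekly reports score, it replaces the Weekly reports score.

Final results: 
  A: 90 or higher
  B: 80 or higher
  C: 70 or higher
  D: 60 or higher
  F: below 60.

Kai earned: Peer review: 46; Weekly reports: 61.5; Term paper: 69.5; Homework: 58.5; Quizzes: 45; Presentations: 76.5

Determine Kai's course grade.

Quizzes (45) ≤ Weekly reports (61.5), so Weekly reports stays at 61.5.
Weighted total:
  Peer review 46 × 0.12 = 5.52
  Weekly reports 61.5 × 0.45 = 27.675
  Term paper 69.5 × 0.15 = 10.425
  Homework 58.5 × 0.12 = 7.02
  Quizzes 45 × 0.06 = 2.7
  Presentations 76.5 × 0.1 = 7.65
Sum = 60.99
60.99 is ≥ 60 and < 70 → D

D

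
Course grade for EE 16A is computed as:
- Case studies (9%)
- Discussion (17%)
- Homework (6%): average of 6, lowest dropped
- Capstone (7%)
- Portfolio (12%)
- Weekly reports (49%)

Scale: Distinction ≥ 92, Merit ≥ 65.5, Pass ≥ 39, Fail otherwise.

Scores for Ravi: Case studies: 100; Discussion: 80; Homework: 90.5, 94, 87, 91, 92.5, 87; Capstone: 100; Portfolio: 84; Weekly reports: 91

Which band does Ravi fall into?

Homework: drop 87 → average of remaining 5 = 455/5 = 91
Weighted total:
  Case studies 100 × 0.09 = 9
  Discussion 80 × 0.17 = 13.6
  Homework 91 × 0.06 = 5.46
  Capstone 100 × 0.07 = 7
  Portfolio 84 × 0.12 = 10.08
  Weekly reports 91 × 0.49 = 44.59
Sum = 89.73
89.73 is ≥ 65.5 and < 92 → Merit

Merit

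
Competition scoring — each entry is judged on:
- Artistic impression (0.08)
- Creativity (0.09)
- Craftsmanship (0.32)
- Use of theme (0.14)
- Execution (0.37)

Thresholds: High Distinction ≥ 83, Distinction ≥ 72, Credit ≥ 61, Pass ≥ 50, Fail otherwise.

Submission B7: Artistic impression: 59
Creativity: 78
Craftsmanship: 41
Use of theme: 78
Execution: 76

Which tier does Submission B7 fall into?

Weighted total:
  Artistic impression 59 × 0.08 = 4.72
  Creativity 78 × 0.09 = 7.02
  Craftsmanship 41 × 0.32 = 13.12
  Use of theme 78 × 0.14 = 10.92
  Execution 76 × 0.37 = 28.12
Sum = 63.9
63.9 is ≥ 61 and < 72 → Credit

Credit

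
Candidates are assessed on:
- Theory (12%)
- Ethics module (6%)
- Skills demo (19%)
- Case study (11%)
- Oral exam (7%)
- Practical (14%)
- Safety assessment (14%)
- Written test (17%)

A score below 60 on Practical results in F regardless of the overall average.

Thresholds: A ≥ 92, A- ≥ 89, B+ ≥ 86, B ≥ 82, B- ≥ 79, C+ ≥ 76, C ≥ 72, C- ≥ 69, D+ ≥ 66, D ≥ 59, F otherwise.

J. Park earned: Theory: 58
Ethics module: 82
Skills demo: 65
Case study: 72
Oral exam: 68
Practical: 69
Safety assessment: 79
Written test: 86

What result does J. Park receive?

C

Practical score 69 ≥ 60: minimum met.
Weighted total:
  Theory 58 × 0.12 = 6.96
  Ethics module 82 × 0.06 = 4.92
  Skills demo 65 × 0.19 = 12.35
  Case study 72 × 0.11 = 7.92
  Oral exam 68 × 0.07 = 4.76
  Practical 69 × 0.14 = 9.66
  Safety assessment 79 × 0.14 = 11.06
  Written test 86 × 0.17 = 14.62
Sum = 72.25
72.25 is ≥ 72 and < 76 → C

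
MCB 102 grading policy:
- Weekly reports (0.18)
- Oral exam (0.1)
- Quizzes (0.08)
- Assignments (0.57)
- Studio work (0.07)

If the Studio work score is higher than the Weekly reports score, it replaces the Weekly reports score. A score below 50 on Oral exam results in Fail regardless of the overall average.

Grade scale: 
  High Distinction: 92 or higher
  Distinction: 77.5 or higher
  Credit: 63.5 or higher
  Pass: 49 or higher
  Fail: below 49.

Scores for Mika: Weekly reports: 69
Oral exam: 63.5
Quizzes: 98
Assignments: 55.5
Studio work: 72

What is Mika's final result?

Credit

Studio work (72) > Weekly reports (69), so Weekly reports counts as 72.
Oral exam score 63.5 ≥ 50: minimum met.
Weighted total:
  Weekly reports 72 × 0.18 = 12.96
  Oral exam 63.5 × 0.1 = 6.35
  Quizzes 98 × 0.08 = 7.84
  Assignments 55.5 × 0.57 = 31.635
  Studio work 72 × 0.07 = 5.04
Sum = 63.825
63.825 is ≥ 63.5 and < 77.5 → Credit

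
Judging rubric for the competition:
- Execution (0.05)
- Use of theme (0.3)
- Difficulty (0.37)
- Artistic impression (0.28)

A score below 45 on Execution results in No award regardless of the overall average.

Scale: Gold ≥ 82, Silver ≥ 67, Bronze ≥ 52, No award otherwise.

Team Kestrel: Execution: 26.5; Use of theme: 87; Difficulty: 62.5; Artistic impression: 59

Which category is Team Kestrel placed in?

Execution score 26.5 < 45: minimum not met.
Weighted total:
  Execution 26.5 × 0.05 = 1.325
  Use of theme 87 × 0.3 = 26.1
  Difficulty 62.5 × 0.37 = 23.125
  Artistic impression 59 × 0.28 = 16.52
Sum = 67.07
Because the Execution minimum was not met, the result is No award.

No award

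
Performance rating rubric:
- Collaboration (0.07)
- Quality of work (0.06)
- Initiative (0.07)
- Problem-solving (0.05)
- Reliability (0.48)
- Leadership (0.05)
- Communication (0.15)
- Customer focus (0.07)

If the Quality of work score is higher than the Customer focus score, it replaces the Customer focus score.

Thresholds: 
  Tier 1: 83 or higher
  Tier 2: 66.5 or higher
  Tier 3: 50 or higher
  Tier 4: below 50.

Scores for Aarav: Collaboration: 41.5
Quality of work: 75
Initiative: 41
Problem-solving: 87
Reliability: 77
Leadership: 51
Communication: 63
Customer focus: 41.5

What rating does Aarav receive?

Tier 2

Quality of work (75) > Customer focus (41.5), so Customer focus counts as 75.
Weighted total:
  Collaboration 41.5 × 0.07 = 2.905
  Quality of work 75 × 0.06 = 4.5
  Initiative 41 × 0.07 = 2.87
  Problem-solving 87 × 0.05 = 4.35
  Reliability 77 × 0.48 = 36.96
  Leadership 51 × 0.05 = 2.55
  Communication 63 × 0.15 = 9.45
  Customer focus 75 × 0.07 = 5.25
Sum = 68.835
68.835 is ≥ 66.5 and < 83 → Tier 2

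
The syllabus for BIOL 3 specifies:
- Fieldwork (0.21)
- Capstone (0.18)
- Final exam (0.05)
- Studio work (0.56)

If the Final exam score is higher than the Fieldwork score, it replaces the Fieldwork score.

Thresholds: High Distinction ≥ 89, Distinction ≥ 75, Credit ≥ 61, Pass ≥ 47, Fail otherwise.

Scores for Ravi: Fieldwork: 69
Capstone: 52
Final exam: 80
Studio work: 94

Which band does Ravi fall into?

Distinction

Final exam (80) > Fieldwork (69), so Fieldwork counts as 80.
Weighted total:
  Fieldwork 80 × 0.21 = 16.8
  Capstone 52 × 0.18 = 9.36
  Final exam 80 × 0.05 = 4
  Studio work 94 × 0.56 = 52.64
Sum = 82.8
82.8 is ≥ 75 and < 89 → Distinction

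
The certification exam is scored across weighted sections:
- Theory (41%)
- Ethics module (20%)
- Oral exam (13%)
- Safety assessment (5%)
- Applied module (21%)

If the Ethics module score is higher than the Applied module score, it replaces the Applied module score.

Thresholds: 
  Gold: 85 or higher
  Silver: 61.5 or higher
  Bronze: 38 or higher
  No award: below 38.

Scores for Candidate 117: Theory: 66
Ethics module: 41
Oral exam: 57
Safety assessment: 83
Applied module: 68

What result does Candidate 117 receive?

Bronze

Ethics module (41) ≤ Applied module (68), so Applied module stays at 68.
Weighted total:
  Theory 66 × 0.41 = 27.06
  Ethics module 41 × 0.2 = 8.2
  Oral exam 57 × 0.13 = 7.41
  Safety assessment 83 × 0.05 = 4.15
  Applied module 68 × 0.21 = 14.28
Sum = 61.1
61.1 is ≥ 38 and < 61.5 → Bronze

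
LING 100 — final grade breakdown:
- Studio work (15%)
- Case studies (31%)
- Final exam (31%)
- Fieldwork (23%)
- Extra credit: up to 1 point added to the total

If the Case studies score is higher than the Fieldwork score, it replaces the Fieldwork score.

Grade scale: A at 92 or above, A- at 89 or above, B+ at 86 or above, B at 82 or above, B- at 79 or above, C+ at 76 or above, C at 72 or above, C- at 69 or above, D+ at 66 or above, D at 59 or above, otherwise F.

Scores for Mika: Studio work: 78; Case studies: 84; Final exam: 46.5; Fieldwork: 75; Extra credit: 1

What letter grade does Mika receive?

Case studies (84) > Fieldwork (75), so Fieldwork counts as 84.
Weighted total:
  Studio work 78 × 0.15 = 11.7
  Case studies 84 × 0.31 = 26.04
  Final exam 46.5 × 0.31 = 14.415
  Fieldwork 84 × 0.23 = 19.32
Sum = 71.475
Extra credit: 71.475 + 1 = 72.475
72.475 is ≥ 72 and < 76 → C

C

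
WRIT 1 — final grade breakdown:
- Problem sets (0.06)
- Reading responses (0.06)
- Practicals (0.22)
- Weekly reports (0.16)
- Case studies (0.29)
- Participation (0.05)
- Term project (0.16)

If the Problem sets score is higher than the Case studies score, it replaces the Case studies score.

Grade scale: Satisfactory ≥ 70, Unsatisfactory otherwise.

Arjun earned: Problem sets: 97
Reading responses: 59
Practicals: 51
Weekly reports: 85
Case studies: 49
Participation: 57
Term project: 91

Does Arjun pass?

Problem sets (97) > Case studies (49), so Case studies counts as 97.
Weighted total:
  Problem sets 97 × 0.06 = 5.82
  Reading responses 59 × 0.06 = 3.54
  Practicals 51 × 0.22 = 11.22
  Weekly reports 85 × 0.16 = 13.6
  Case studies 97 × 0.29 = 28.13
  Participation 57 × 0.05 = 2.85
  Term project 91 × 0.16 = 14.56
Sum = 79.72
79.72 ≥ 70 → Satisfactory

Satisfactory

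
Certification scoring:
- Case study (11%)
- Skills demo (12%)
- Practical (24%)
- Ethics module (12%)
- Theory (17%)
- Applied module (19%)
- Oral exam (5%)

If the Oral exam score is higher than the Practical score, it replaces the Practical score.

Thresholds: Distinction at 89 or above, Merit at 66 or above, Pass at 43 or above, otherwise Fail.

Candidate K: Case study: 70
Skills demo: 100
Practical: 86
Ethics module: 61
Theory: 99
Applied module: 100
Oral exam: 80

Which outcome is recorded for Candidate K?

Oral exam (80) ≤ Practical (86), so Practical stays at 86.
Weighted total:
  Case study 70 × 0.11 = 7.7
  Skills demo 100 × 0.12 = 12
  Practical 86 × 0.24 = 20.64
  Ethics module 61 × 0.12 = 7.32
  Theory 99 × 0.17 = 16.83
  Applied module 100 × 0.19 = 19
  Oral exam 80 × 0.05 = 4
Sum = 87.49
87.49 is ≥ 66 and < 89 → Merit

Merit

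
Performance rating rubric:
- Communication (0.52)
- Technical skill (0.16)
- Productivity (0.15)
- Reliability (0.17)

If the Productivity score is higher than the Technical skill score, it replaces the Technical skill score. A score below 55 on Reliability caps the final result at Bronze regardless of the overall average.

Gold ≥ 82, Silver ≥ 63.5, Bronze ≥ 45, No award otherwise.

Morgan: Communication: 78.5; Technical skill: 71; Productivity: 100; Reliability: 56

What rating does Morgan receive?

Silver

Productivity (100) > Technical skill (71), so Technical skill counts as 100.
Reliability score 56 ≥ 55: minimum met.
Weighted total:
  Communication 78.5 × 0.52 = 40.82
  Technical skill 100 × 0.16 = 16
  Productivity 100 × 0.15 = 15
  Reliability 56 × 0.17 = 9.52
Sum = 81.34
81.34 is ≥ 63.5 and < 82 → Silver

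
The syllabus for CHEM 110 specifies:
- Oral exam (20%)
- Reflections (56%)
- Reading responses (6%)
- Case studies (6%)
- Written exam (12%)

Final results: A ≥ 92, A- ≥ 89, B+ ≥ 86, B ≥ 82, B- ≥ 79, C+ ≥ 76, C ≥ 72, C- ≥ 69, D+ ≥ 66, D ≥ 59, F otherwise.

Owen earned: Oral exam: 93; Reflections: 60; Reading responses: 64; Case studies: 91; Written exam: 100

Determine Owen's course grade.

Weighted total:
  Oral exam 93 × 0.2 = 18.6
  Reflections 60 × 0.56 = 33.6
  Reading responses 64 × 0.06 = 3.84
  Case studies 91 × 0.06 = 5.46
  Written exam 100 × 0.12 = 12
Sum = 73.5
73.5 is ≥ 72 and < 76 → C

C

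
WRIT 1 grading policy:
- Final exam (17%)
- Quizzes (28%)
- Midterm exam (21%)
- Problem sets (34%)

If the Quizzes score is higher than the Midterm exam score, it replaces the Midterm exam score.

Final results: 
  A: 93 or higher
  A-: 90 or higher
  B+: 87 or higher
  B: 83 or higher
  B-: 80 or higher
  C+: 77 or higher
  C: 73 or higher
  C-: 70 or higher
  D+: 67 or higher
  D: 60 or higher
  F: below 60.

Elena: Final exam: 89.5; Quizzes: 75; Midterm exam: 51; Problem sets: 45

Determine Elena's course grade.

Quizzes (75) > Midterm exam (51), so Midterm exam counts as 75.
Weighted total:
  Final exam 89.5 × 0.17 = 15.215
  Quizzes 75 × 0.28 = 21
  Midterm exam 75 × 0.21 = 15.75
  Problem sets 45 × 0.34 = 15.3
Sum = 67.265
67.265 is ≥ 67 and < 70 → D+

D+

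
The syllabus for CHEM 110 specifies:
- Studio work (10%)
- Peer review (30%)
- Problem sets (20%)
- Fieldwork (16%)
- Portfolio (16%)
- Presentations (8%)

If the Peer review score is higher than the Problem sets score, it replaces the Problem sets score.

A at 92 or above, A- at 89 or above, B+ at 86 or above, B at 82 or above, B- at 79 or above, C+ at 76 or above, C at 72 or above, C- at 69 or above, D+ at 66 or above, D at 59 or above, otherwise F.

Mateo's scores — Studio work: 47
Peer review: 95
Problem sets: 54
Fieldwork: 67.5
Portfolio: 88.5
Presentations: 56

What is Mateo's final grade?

Peer review (95) > Problem sets (54), so Problem sets counts as 95.
Weighted total:
  Studio work 47 × 0.1 = 4.7
  Peer review 95 × 0.3 = 28.5
  Problem sets 95 × 0.2 = 19
  Fieldwork 67.5 × 0.16 = 10.8
  Portfolio 88.5 × 0.16 = 14.16
  Presentations 56 × 0.08 = 4.48
Sum = 81.64
81.64 is ≥ 79 and < 82 → B-

B-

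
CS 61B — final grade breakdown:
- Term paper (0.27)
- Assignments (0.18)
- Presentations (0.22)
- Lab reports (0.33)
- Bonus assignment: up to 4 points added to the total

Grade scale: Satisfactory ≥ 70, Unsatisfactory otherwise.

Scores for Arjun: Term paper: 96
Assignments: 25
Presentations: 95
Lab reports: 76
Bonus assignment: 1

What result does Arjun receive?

Weighted total:
  Term paper 96 × 0.27 = 25.92
  Assignments 25 × 0.18 = 4.5
  Presentations 95 × 0.22 = 20.9
  Lab reports 76 × 0.33 = 25.08
Sum = 76.4
Bonus assignment: 76.4 + 1 = 77.4
77.4 ≥ 70 → Satisfactory

Satisfactory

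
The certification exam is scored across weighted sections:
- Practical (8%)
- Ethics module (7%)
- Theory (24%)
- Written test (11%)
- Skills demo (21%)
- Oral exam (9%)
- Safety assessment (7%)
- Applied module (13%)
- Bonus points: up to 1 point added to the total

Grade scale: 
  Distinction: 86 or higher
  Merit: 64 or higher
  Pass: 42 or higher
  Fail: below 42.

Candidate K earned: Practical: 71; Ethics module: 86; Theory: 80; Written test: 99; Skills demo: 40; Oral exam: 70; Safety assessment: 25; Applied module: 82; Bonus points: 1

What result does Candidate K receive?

Weighted total:
  Practical 71 × 0.08 = 5.68
  Ethics module 86 × 0.07 = 6.02
  Theory 80 × 0.24 = 19.2
  Written test 99 × 0.11 = 10.89
  Skills demo 40 × 0.21 = 8.4
  Oral exam 70 × 0.09 = 6.3
  Safety assessment 25 × 0.07 = 1.75
  Applied module 82 × 0.13 = 10.66
Sum = 68.9
Bonus points: 68.9 + 1 = 69.9
69.9 is ≥ 64 and < 86 → Merit

Merit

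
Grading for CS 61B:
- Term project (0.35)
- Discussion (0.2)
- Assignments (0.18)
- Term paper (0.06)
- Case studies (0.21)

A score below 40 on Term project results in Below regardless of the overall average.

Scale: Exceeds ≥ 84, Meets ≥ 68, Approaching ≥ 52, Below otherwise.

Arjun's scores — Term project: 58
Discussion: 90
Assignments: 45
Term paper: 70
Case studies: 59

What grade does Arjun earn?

Approaching

Term project score 58 ≥ 40: minimum met.
Weighted total:
  Term project 58 × 0.35 = 20.3
  Discussion 90 × 0.2 = 18
  Assignments 45 × 0.18 = 8.1
  Term paper 70 × 0.06 = 4.2
  Case studies 59 × 0.21 = 12.39
Sum = 62.99
62.99 is ≥ 52 and < 68 → Approaching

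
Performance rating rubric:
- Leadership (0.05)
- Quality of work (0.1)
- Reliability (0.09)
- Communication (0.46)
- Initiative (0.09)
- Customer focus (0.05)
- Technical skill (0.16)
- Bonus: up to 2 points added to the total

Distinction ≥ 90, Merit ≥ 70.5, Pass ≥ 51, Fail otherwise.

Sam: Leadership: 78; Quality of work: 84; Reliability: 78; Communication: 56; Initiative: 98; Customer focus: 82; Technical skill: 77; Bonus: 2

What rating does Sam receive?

Weighted total:
  Leadership 78 × 0.05 = 3.9
  Quality of work 84 × 0.1 = 8.4
  Reliability 78 × 0.09 = 7.02
  Communication 56 × 0.46 = 25.76
  Initiative 98 × 0.09 = 8.82
  Customer focus 82 × 0.05 = 4.1
  Technical skill 77 × 0.16 = 12.32
Sum = 70.32
Bonus: 70.32 + 2 = 72.32
72.32 is ≥ 70.5 and < 90 → Merit

Merit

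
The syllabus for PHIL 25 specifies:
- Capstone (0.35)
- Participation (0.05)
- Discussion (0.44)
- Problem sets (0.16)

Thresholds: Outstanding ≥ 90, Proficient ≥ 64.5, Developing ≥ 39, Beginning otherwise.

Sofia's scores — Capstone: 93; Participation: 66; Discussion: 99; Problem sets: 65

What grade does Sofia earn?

Proficient

Weighted total:
  Capstone 93 × 0.35 = 32.55
  Participation 66 × 0.05 = 3.3
  Discussion 99 × 0.44 = 43.56
  Problem sets 65 × 0.16 = 10.4
Sum = 89.81
89.81 is ≥ 64.5 and < 90 → Proficient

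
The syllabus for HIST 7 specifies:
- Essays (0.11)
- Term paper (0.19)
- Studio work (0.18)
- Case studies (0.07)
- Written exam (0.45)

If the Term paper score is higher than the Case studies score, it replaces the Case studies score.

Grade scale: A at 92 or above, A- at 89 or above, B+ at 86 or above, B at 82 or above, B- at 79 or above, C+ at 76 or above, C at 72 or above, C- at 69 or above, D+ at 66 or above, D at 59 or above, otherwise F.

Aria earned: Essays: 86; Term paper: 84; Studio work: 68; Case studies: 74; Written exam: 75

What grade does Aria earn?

C+

Term paper (84) > Case studies (74), so Case studies counts as 84.
Weighted total:
  Essays 86 × 0.11 = 9.46
  Term paper 84 × 0.19 = 15.96
  Studio work 68 × 0.18 = 12.24
  Case studies 84 × 0.07 = 5.88
  Written exam 75 × 0.45 = 33.75
Sum = 77.29
77.29 is ≥ 76 and < 79 → C+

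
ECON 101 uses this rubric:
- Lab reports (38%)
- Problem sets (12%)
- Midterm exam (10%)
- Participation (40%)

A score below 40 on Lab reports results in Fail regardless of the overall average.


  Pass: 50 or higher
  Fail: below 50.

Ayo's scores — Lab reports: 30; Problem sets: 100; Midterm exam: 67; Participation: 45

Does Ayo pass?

Lab reports score 30 < 40: minimum not met.
Weighted total:
  Lab reports 30 × 0.38 = 11.4
  Problem sets 100 × 0.12 = 12
  Midterm exam 67 × 0.1 = 6.7
  Participation 45 × 0.4 = 18
Sum = 48.1
Because the Lab reports minimum was not met, the result is Fail.

Fail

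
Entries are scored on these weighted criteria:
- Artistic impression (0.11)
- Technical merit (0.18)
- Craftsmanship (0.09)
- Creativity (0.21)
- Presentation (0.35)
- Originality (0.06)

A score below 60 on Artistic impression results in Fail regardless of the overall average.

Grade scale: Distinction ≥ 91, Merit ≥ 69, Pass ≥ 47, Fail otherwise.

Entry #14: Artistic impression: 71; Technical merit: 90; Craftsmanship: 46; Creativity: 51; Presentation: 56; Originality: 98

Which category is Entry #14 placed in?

Pass

Artistic impression score 71 ≥ 60: minimum met.
Weighted total:
  Artistic impression 71 × 0.11 = 7.81
  Technical merit 90 × 0.18 = 16.2
  Craftsmanship 46 × 0.09 = 4.14
  Creativity 51 × 0.21 = 10.71
  Presentation 56 × 0.35 = 19.6
  Originality 98 × 0.06 = 5.88
Sum = 64.34
64.34 is ≥ 47 and < 69 → Pass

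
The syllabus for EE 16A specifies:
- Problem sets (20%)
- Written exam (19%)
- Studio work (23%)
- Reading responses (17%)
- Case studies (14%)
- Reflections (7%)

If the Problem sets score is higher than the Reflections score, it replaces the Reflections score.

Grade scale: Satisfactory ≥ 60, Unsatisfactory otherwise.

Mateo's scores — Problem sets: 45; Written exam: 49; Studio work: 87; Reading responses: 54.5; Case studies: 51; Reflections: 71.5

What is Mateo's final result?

Problem sets (45) ≤ Reflections (71.5), so Reflections stays at 71.5.
Weighted total:
  Problem sets 45 × 0.2 = 9
  Written exam 49 × 0.19 = 9.31
  Studio work 87 × 0.23 = 20.01
  Reading responses 54.5 × 0.17 = 9.265
  Case studies 51 × 0.14 = 7.14
  Reflections 71.5 × 0.07 = 5.005
Sum = 59.73
59.73 < 60 → Unsatisfactory

Unsatisfactory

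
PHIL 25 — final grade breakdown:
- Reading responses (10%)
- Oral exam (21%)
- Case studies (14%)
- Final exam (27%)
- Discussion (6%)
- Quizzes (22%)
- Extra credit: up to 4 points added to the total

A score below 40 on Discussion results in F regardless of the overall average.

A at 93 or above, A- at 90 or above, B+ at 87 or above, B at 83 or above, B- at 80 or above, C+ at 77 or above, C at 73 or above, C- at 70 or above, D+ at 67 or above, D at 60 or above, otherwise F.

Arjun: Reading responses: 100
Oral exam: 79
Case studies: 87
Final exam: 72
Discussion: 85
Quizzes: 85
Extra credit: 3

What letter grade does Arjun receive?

Discussion score 85 ≥ 40: minimum met.
Weighted total:
  Reading responses 100 × 0.1 = 10
  Oral exam 79 × 0.21 = 16.59
  Case studies 87 × 0.14 = 12.18
  Final exam 72 × 0.27 = 19.44
  Discussion 85 × 0.06 = 5.1
  Quizzes 85 × 0.22 = 18.7
Sum = 82.01
Extra credit: 82.01 + 3 = 85.01
85.01 is ≥ 83 and < 87 → B

B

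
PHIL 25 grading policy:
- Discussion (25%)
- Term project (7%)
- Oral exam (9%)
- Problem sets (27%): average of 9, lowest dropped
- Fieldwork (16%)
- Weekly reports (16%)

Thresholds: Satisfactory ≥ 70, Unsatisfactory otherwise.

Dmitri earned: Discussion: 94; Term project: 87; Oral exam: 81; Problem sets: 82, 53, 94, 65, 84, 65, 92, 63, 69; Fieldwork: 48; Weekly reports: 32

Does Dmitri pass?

Problem sets: drop 53 → average of remaining 8 = 614/8 = 76.75
Weighted total:
  Discussion 94 × 0.25 = 23.5
  Term project 87 × 0.07 = 6.09
  Oral exam 81 × 0.09 = 7.29
  Problem sets 76.75 × 0.27 = 20.7225
  Fieldwork 48 × 0.16 = 7.68
  Weekly reports 32 × 0.16 = 5.12
Sum = 70.4025
70.4025 ≥ 70 → Satisfactory

Satisfactory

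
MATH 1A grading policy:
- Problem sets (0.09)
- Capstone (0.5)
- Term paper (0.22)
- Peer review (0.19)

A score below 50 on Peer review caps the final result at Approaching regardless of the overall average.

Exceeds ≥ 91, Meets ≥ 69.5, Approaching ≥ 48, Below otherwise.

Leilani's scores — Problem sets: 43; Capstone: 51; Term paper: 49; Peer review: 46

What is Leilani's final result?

Peer review score 46 < 50: minimum not met.
Weighted total:
  Problem sets 43 × 0.09 = 3.87
  Capstone 51 × 0.5 = 25.5
  Term paper 49 × 0.22 = 10.78
  Peer review 46 × 0.19 = 8.74
Sum = 48.89
48.89 would be Approaching; cap at Approaching applies → Approaching.

Approaching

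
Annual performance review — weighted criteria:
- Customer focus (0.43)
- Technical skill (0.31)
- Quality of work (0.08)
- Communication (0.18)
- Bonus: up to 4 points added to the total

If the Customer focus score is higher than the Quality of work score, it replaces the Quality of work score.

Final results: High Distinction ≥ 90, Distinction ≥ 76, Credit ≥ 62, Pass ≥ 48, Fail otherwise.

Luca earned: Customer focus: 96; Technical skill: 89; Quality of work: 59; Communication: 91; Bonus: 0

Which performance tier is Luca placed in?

Customer focus (96) > Quality of work (59), so Quality of work counts as 96.
Weighted total:
  Customer focus 96 × 0.43 = 41.28
  Technical skill 89 × 0.31 = 27.59
  Quality of work 96 × 0.08 = 7.68
  Communication 91 × 0.18 = 16.38
Sum = 92.93
Bonus: 92.93 + 0 = 92.93
92.93 ≥ 90 → High Distinction

High Distinction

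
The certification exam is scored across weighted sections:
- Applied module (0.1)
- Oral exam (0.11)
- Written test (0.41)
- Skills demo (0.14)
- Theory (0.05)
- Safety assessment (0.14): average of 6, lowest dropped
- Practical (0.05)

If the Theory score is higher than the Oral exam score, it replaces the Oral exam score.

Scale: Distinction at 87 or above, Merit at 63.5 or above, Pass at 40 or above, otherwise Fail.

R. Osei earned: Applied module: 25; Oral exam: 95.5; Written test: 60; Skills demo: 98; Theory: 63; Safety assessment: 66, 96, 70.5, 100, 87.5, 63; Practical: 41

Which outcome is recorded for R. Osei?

Merit

Safety assessment: drop 63 → average of remaining 5 = 420/5 = 84
Theory (63) ≤ Oral exam (95.5), so Oral exam stays at 95.5.
Weighted total:
  Applied module 25 × 0.1 = 2.5
  Oral exam 95.5 × 0.11 = 10.505
  Written test 60 × 0.41 = 24.6
  Skills demo 98 × 0.14 = 13.72
  Theory 63 × 0.05 = 3.15
  Safety assessment 84 × 0.14 = 11.76
  Practical 41 × 0.05 = 2.05
Sum = 68.285
68.285 is ≥ 63.5 and < 87 → Merit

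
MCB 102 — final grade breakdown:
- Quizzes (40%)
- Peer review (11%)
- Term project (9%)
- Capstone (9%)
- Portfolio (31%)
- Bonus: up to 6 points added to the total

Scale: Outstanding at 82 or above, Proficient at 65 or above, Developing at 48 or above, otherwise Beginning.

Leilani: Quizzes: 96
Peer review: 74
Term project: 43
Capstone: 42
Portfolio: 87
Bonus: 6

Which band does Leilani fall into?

Weighted total:
  Quizzes 96 × 0.4 = 38.4
  Peer review 74 × 0.11 = 8.14
  Term project 43 × 0.09 = 3.87
  Capstone 42 × 0.09 = 3.78
  Portfolio 87 × 0.31 = 26.97
Sum = 81.16
Bonus: 81.16 + 6 = 87.16
87.16 ≥ 82 → Outstanding

Outstanding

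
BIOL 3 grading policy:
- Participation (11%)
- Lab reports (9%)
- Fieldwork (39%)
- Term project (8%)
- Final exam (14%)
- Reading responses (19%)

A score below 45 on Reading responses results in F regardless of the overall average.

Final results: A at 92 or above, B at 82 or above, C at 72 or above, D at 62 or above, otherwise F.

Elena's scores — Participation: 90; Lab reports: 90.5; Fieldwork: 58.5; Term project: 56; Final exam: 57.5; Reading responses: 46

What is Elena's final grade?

Reading responses score 46 ≥ 45: minimum met.
Weighted total:
  Participation 90 × 0.11 = 9.9
  Lab reports 90.5 × 0.09 = 8.145
  Fieldwork 58.5 × 0.39 = 22.815
  Term project 56 × 0.08 = 4.48
  Final exam 57.5 × 0.14 = 8.05
  Reading responses 46 × 0.19 = 8.74
Sum = 62.13
62.13 is ≥ 62 and < 72 → D

D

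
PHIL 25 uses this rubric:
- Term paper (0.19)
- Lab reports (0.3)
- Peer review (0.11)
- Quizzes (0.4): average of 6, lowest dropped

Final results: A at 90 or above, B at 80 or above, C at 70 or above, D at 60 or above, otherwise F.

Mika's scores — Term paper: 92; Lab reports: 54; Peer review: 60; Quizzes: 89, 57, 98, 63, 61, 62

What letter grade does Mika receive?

Quizzes: drop 57 → average of remaining 5 = 373/5 = 74.6
Weighted total:
  Term paper 92 × 0.19 = 17.48
  Lab reports 54 × 0.3 = 16.2
  Peer review 60 × 0.11 = 6.6
  Quizzes 74.6 × 0.4 = 29.84
Sum = 70.12
70.12 is ≥ 70 and < 80 → C

C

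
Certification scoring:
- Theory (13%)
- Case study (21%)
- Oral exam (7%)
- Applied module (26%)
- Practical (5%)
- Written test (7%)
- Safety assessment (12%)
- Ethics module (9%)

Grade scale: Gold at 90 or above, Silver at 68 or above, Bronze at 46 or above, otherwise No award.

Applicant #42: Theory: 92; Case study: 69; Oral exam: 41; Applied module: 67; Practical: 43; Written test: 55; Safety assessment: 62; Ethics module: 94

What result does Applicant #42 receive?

Silver

Weighted total:
  Theory 92 × 0.13 = 11.96
  Case study 69 × 0.21 = 14.49
  Oral exam 41 × 0.07 = 2.87
  Applied module 67 × 0.26 = 17.42
  Practical 43 × 0.05 = 2.15
  Written test 55 × 0.07 = 3.85
  Safety assessment 62 × 0.12 = 7.44
  Ethics module 94 × 0.09 = 8.46
Sum = 68.64
68.64 is ≥ 68 and < 90 → Silver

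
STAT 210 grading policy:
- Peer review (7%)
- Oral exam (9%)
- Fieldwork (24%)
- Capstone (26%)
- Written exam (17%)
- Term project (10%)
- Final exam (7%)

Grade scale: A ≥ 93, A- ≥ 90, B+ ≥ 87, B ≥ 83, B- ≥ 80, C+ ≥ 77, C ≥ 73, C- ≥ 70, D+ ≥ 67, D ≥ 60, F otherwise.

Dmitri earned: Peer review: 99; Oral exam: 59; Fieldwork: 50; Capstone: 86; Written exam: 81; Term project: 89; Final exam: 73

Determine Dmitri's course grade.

Weighted total:
  Peer review 99 × 0.07 = 6.93
  Oral exam 59 × 0.09 = 5.31
  Fieldwork 50 × 0.24 = 12
  Capstone 86 × 0.26 = 22.36
  Written exam 81 × 0.17 = 13.77
  Term project 89 × 0.1 = 8.9
  Final exam 73 × 0.07 = 5.11
Sum = 74.38
74.38 is ≥ 73 and < 77 → C

C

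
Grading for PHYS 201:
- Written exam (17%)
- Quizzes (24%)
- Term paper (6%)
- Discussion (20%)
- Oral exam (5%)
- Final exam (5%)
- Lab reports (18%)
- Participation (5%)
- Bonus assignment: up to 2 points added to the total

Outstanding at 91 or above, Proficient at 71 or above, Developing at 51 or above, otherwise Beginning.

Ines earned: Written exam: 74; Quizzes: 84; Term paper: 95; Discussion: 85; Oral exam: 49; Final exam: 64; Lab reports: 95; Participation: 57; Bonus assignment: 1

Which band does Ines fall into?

Weighted total:
  Written exam 74 × 0.17 = 12.58
  Quizzes 84 × 0.24 = 20.16
  Term paper 95 × 0.06 = 5.7
  Discussion 85 × 0.2 = 17
  Oral exam 49 × 0.05 = 2.45
  Final exam 64 × 0.05 = 3.2
  Lab reports 95 × 0.18 = 17.1
  Participation 57 × 0.05 = 2.85
Sum = 81.04
Bonus assignment: 81.04 + 1 = 82.04
82.04 is ≥ 71 and < 91 → Proficient

Proficient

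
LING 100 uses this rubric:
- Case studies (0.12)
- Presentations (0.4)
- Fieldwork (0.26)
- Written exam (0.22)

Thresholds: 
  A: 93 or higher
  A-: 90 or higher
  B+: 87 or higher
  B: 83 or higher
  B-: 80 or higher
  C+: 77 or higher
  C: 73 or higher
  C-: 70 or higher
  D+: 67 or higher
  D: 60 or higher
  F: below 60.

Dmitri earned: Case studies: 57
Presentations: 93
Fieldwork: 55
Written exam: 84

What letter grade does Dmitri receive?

C

Weighted total:
  Case studies 57 × 0.12 = 6.84
  Presentations 93 × 0.4 = 37.2
  Fieldwork 55 × 0.26 = 14.3
  Written exam 84 × 0.22 = 18.48
Sum = 76.82
76.82 is ≥ 73 and < 77 → C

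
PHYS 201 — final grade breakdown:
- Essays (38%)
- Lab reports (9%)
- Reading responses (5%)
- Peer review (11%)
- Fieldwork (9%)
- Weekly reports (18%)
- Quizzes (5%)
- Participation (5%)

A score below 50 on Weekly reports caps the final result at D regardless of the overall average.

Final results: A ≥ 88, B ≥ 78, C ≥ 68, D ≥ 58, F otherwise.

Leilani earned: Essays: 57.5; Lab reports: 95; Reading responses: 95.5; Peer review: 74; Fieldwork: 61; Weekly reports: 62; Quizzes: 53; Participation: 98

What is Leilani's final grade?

Weekly reports score 62 ≥ 50: minimum met.
Weighted total:
  Essays 57.5 × 0.38 = 21.85
  Lab reports 95 × 0.09 = 8.55
  Reading responses 95.5 × 0.05 = 4.775
  Peer review 74 × 0.11 = 8.14
  Fieldwork 61 × 0.09 = 5.49
  Weekly reports 62 × 0.18 = 11.16
  Quizzes 53 × 0.05 = 2.65
  Participation 98 × 0.05 = 4.9
Sum = 67.515
67.515 is ≥ 58 and < 68 → D

D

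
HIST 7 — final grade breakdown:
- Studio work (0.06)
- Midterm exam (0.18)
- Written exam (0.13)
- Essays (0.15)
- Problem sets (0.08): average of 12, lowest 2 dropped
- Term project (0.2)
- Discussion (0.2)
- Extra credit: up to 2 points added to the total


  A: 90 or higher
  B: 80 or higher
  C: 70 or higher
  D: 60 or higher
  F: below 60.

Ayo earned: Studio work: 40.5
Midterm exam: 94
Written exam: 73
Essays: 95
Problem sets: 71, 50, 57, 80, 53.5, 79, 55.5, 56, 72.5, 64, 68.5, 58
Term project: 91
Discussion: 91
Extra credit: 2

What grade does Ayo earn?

Problem sets: drop 50, 53.5 → average of remaining 10 = 661.5/10 = 66.15
Weighted total:
  Studio work 40.5 × 0.06 = 2.43
  Midterm exam 94 × 0.18 = 16.92
  Written exam 73 × 0.13 = 9.49
  Essays 95 × 0.15 = 14.25
  Problem sets 66.15 × 0.08 = 5.292
  Term project 91 × 0.2 = 18.2
  Discussion 91 × 0.2 = 18.2
Sum = 84.782
Extra credit: 84.782 + 2 = 86.782
86.782 is ≥ 80 and < 90 → B

B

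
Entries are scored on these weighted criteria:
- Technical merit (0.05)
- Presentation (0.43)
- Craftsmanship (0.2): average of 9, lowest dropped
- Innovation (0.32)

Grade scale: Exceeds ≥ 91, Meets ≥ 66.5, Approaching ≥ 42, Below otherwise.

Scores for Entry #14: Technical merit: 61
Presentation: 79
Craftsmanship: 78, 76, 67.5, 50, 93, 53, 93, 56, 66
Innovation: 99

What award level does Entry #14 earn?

Craftsmanship: drop 50 → average of remaining 8 = 582.5/8 = 72.8125
Weighted total:
  Technical merit 61 × 0.05 = 3.05
  Presentation 79 × 0.43 = 33.97
  Craftsmanship 72.8125 × 0.2 = 14.5625
  Innovation 99 × 0.32 = 31.68
Sum = 83.2625
83.2625 is ≥ 66.5 and < 91 → Meets

Meets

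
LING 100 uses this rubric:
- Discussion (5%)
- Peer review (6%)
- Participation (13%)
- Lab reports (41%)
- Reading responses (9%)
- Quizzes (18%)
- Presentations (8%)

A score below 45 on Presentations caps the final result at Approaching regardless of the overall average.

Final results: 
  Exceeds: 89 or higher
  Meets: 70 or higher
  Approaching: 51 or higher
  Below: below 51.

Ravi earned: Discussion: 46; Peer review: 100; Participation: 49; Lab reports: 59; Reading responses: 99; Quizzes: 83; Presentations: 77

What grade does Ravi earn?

Approaching

Presentations score 77 ≥ 45: minimum met.
Weighted total:
  Discussion 46 × 0.05 = 2.3
  Peer review 100 × 0.06 = 6
  Participation 49 × 0.13 = 6.37
  Lab reports 59 × 0.41 = 24.19
  Reading responses 99 × 0.09 = 8.91
  Quizzes 83 × 0.18 = 14.94
  Presentations 77 × 0.08 = 6.16
Sum = 68.87
68.87 is ≥ 51 and < 70 → Approaching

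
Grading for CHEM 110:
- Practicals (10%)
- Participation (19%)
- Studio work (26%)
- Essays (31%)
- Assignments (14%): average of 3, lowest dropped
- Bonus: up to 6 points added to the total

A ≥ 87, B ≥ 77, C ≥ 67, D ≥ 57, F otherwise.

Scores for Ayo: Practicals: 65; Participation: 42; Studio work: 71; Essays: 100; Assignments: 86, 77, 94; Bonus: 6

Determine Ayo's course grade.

Assignments: drop 77 → average of remaining 2 = 180/2 = 90
Weighted total:
  Practicals 65 × 0.1 = 6.5
  Participation 42 × 0.19 = 7.98
  Studio work 71 × 0.26 = 18.46
  Essays 100 × 0.31 = 31
  Assignments 90 × 0.14 = 12.6
Sum = 76.54
Bonus: 76.54 + 6 = 82.54
82.54 is ≥ 77 and < 87 → B

B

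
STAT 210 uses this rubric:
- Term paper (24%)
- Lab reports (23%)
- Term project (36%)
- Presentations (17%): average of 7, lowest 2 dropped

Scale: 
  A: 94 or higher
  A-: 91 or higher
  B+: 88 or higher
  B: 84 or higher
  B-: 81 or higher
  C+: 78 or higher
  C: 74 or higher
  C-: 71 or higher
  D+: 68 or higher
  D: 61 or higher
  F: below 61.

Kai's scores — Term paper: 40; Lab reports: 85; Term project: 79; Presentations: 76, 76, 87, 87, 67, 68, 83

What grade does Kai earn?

C-

Presentations: drop 67, 68 → average of remaining 5 = 409/5 = 81.8
Weighted total:
  Term paper 40 × 0.24 = 9.6
  Lab reports 85 × 0.23 = 19.55
  Term project 79 × 0.36 = 28.44
  Presentations 81.8 × 0.17 = 13.906
Sum = 71.496
71.496 is ≥ 71 and < 74 → C-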